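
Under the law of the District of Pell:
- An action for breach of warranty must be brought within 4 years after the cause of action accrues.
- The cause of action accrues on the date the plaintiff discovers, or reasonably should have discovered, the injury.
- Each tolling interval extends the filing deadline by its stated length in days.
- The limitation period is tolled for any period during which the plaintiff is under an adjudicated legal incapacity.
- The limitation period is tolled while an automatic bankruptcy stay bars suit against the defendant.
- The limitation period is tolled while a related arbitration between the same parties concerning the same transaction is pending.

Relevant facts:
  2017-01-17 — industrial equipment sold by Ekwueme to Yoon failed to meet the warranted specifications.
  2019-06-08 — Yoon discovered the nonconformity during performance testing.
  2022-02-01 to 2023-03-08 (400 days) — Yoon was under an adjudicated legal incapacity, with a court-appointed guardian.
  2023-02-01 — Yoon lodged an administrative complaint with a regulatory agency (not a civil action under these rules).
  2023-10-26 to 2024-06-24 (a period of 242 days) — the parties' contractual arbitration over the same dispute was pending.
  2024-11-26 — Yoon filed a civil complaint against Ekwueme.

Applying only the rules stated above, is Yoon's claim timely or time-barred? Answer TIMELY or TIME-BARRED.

The claim did not accrue until Yoon discovered the injury on 2019-06-08; the 2017-01-17 act date does not start the clock under the stated rule.
The untolled deadline — 4 years after 2019-06-08 — is 2023-06-08.
The plaintiff's legal incapacity from 2022-02-01 to 2023-03-08 tolled the period for 400 days, extending the deadline to 2024-07-12.
Because the pending related arbitration ran from 2023-10-26 to 2024-06-24, the deadline is extended by 242 days to 2025-03-11.
Nothing else in the chronology tolls or restarts the period.
The 2024-11-26 filing precedes the 2025-03-11 deadline; the claim is timely.

TIMELY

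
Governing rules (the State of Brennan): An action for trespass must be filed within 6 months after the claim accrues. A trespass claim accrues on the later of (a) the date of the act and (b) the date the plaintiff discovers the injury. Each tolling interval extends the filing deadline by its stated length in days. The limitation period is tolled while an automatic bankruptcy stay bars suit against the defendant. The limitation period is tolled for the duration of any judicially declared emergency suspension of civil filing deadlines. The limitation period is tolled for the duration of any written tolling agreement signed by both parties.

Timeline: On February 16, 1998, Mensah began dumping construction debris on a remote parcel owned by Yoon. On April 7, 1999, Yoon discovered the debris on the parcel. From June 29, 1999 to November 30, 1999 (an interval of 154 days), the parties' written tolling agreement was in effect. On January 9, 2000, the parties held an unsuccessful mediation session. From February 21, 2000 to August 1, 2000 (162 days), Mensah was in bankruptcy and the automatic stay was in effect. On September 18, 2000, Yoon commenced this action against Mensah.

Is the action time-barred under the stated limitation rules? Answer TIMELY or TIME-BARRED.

TIME-BARRED

Taking the later of the act (February 16, 1998) and discovery (April 7, 1999), the claim accrued on April 7, 1999.
The untolled deadline — 6 months after April 7, 1999 — is October 7, 1999.
The period was tolled for 154 days by the written tolling agreement (June 29, 1999 to November 30, 1999), pushing the deadline to March 9, 2000.
The automatic bankruptcy stay from February 21, 2000 to August 1, 2000 tolled the period for 162 days, extending the deadline to August 18, 2000.
The other events in the timeline have no effect on the limitation period under the stated rules.
The September 18, 2000 filing falls after the August 18, 2000 deadline; the claim is time-barred.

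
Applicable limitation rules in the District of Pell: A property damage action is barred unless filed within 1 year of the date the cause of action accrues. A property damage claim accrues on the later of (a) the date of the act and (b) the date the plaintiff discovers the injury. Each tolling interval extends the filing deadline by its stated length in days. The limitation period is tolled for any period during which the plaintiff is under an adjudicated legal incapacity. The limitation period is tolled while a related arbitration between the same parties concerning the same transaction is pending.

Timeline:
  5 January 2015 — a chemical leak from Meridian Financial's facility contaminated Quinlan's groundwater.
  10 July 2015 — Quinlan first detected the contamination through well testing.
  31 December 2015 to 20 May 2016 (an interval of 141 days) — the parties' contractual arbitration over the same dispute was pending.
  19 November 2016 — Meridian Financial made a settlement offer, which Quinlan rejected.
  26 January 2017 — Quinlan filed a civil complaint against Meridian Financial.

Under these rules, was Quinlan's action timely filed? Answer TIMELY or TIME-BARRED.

TIME-BARRED

Taking the later of the act (5 January 2015) and discovery (10 July 2015), the claim accrued on 10 July 2015.
Adding the 1 year base period to 10 July 2015 gives a deadline of 10 July 2016, before any tolling.
Because the pending related arbitration ran from 31 December 2015 to 20 May 2016, the deadline is extended by 141 days to 28 November 2016.
The other events in the timeline have no effect on the limitation period under the stated rules.
Quinlan filed on 26 January 2017, after the 28 November 2016 deadline, so the action is time-barred.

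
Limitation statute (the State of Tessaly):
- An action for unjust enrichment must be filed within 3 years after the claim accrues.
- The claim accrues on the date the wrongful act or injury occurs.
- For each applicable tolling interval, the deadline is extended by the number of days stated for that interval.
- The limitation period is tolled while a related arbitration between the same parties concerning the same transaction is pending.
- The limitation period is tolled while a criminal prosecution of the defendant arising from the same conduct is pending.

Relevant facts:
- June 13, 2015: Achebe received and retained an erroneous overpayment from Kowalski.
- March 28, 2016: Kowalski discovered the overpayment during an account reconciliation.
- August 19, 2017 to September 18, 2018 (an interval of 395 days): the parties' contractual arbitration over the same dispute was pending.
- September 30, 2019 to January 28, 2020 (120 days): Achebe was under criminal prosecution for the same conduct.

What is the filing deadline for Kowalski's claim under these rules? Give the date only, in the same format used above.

Because the rule ties accrual to occurrence, the claim accrued on June 13, 2015, not on the March 28, 2016 discovery date.
The untolled deadline — 3 years after June 13, 2015 — is June 13, 2018.
The pending related arbitration from August 19, 2017 to September 18, 2018 tolled the period for 395 days, extending the deadline to July 13, 2019.
By the time the pending criminal prosecution began on September 30, 2019, the limitation period had already expired on July 13, 2019; that interval cannot revive it.

July 13, 2019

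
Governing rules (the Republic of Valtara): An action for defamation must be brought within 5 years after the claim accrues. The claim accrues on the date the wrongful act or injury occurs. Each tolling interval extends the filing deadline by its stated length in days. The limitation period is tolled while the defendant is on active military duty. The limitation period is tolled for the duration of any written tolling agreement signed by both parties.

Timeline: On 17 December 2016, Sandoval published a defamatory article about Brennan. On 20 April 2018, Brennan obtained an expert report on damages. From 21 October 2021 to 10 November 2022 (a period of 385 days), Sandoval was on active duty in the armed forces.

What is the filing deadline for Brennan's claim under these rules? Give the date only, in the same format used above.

The claim accrued on 17 December 2016, when the wrongful act occurred.
Adding the 5 years base period to 17 December 2016 gives a deadline of 17 December 2021, before any tolling.
The period was tolled for 385 days by the defendant's active military service (21 October 2021 to 10 November 2022), pushing the deadline to 6 January 2023.
None of the other events listed affects the running of the period under the stated rules.

6 January 2023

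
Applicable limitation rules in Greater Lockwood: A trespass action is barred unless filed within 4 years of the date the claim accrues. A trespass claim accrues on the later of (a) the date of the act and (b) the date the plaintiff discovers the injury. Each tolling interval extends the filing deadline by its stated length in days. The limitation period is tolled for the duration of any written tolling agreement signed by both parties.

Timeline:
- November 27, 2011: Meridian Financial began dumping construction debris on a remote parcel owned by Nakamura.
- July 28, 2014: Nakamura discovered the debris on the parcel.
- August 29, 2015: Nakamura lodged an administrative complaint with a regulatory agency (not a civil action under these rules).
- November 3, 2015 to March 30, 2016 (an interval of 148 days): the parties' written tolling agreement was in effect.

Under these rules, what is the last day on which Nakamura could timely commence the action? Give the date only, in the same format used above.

December 23, 2018

The claim accrued on July 28, 2014 — the later of the November 27, 2011 act and the July 28, 2014 discovery.
4 years from July 28, 2014 is July 28, 2018.
The written tolling agreement from November 3, 2015 to March 30, 2016 tolled the period for 148 days, extending the deadline to December 23, 2018.
Nothing else in the chronology tolls or restarts the period.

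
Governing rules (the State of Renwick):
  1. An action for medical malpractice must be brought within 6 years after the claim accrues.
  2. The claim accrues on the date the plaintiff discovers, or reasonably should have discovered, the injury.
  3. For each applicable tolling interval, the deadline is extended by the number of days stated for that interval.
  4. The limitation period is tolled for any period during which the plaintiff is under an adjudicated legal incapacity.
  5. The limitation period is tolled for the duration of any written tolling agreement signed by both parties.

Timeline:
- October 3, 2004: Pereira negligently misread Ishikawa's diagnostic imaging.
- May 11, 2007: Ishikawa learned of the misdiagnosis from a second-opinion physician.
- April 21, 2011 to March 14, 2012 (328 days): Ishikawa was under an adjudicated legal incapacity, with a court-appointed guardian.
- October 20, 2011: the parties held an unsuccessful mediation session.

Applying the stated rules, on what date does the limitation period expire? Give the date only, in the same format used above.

April 4, 2014

Accrual is tied to discovery, so the period began on May 11, 2007 rather than on October 3, 2004 when the act occurred.
Adding the 6 years base period to May 11, 2007 gives a deadline of May 11, 2013, before any tolling.
The period was tolled for 328 days by the plaintiff's legal incapacity (April 21, 2011 to March 14, 2012), pushing the deadline to April 4, 2014.
The other events in the timeline have no effect on the limitation period under the stated rules.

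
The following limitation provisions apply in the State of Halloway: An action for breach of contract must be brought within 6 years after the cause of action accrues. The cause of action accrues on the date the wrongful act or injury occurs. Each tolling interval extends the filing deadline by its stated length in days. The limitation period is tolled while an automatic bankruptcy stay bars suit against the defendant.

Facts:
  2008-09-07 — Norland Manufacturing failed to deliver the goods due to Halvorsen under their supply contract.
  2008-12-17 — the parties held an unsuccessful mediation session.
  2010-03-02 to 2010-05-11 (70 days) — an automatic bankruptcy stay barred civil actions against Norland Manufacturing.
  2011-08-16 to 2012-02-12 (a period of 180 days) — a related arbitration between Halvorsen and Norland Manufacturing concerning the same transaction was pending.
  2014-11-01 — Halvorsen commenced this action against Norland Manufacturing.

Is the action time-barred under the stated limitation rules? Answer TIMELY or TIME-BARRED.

The limitation period began to run on 2008-09-07.
6 years from 2008-09-07 is 2014-09-07.
Because the automatic bankruptcy stay ran from 2010-03-02 to 2010-05-11, the deadline is extended by 70 days to 2014-11-16.
Although a pending arbitration ran from 2011-08-16 to 2012-02-12, the stated rules do not make that a tolling event, so it is disregarded.
Nothing else in the chronology tolls or restarts the period.
The 2014-11-01 filing precedes the 2014-11-16 deadline; the claim is timely.

TIMELY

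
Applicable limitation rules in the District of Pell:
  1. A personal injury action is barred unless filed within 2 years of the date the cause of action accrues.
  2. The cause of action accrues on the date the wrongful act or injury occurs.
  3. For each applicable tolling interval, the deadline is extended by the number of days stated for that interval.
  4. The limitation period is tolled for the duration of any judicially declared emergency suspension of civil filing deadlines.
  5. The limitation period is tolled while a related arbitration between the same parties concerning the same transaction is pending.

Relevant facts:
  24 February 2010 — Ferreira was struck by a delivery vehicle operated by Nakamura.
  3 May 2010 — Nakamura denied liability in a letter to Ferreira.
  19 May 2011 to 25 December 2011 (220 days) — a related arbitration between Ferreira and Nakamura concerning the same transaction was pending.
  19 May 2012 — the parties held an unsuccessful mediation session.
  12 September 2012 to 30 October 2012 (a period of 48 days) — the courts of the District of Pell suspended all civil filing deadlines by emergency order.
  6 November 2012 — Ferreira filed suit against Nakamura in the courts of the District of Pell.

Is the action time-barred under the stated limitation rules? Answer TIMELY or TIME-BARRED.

TIMELY

The cause of action accrued on 24 February 2010, the date of the act.
The untolled deadline — 2 years after 24 February 2010 — is 24 February 2012.
The period was tolled for 220 days by the pending related arbitration (19 May 2011 to 25 December 2011), pushing the deadline to 1 October 2012.
The emergency suspension of filing deadlines from 12 September 2012 to 30 October 2012 tolled the period for 48 days, extending the deadline to 18 November 2012.
None of the other events listed affects the running of the period under the stated rules.
The 6 November 2012 filing precedes the 18 November 2012 deadline; the claim is timely.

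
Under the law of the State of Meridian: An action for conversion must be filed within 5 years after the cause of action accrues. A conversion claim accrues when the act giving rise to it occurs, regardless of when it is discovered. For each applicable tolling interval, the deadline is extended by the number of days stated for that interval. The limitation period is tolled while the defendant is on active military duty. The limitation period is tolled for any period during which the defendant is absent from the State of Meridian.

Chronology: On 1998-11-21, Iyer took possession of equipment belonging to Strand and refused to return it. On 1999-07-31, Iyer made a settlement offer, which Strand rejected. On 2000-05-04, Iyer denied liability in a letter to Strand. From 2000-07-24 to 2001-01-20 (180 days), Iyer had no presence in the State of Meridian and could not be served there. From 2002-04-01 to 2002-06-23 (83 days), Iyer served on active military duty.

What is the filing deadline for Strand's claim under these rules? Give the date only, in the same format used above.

The limitation period began to run on 1998-11-21.
5 years from 1998-11-21 is 2003-11-21.
The period was tolled for 180 days by the defendant's absence from the jurisdiction (2000-07-24 to 2001-01-20), pushing the deadline to 2004-05-19.
The defendant's active military service from 2002-04-01 to 2002-06-23 tolled the period for 83 days, extending the deadline to 2004-08-10.
Nothing else in the chronology tolls or restarts the period.

2004-08-10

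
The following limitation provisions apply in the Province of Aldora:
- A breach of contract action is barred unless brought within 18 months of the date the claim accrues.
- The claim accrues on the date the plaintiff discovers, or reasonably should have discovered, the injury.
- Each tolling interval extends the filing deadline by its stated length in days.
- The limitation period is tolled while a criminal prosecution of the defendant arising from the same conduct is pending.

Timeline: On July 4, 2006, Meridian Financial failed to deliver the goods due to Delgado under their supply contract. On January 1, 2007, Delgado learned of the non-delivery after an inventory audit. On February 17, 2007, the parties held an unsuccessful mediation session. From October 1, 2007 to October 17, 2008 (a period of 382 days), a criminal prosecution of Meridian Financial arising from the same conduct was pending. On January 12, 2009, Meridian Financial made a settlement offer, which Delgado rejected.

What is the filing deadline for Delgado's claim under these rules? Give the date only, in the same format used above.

Under the discovery rule, the claim accrued on January 1, 2007, when Delgado discovered the injury — not on the July 4, 2006 date of the underlying act.
18 months from January 1, 2007 is July 1, 2008.
The pending criminal prosecution from October 1, 2007 to October 17, 2008 tolled the period for 382 days, extending the deadline to July 18, 2009.
The other events in the timeline have no effect on the limitation period under the stated rules.

July 18, 2009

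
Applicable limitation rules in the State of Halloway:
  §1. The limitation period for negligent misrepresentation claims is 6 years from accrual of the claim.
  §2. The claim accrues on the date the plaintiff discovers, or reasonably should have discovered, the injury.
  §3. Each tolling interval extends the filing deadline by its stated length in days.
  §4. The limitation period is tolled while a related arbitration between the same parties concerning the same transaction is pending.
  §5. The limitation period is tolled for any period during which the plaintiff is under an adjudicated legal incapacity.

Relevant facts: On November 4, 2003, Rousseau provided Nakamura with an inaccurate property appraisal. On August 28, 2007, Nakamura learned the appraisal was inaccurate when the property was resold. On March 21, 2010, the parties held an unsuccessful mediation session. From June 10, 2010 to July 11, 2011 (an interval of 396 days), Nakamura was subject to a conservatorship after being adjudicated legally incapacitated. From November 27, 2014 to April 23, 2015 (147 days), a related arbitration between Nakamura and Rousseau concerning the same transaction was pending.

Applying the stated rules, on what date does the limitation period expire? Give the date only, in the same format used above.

Under the discovery rule, the claim accrued on August 28, 2007, when Nakamura discovered the injury — not on the November 4, 2003 date of the underlying act.
The untolled deadline — 6 years after August 28, 2007 — is August 28, 2013.
Because the plaintiff's legal incapacity ran from June 10, 2010 to July 11, 2011, the deadline is extended by 396 days to September 28, 2014.
The pending related arbitration from November 27, 2014 to April 23, 2015 began after the period had already run on September 28, 2014, so it has no tolling effect.
None of the other events listed affects the running of the period under the stated rules.

September 28, 2014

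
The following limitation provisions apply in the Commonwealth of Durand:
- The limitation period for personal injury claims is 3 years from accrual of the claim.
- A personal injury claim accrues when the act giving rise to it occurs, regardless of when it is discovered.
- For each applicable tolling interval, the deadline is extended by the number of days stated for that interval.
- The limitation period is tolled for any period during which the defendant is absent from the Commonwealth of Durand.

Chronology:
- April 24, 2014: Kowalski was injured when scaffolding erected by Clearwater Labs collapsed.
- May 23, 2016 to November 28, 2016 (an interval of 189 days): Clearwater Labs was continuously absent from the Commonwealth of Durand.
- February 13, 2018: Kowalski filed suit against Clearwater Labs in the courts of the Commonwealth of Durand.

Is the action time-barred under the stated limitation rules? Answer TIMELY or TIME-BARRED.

TIME-BARRED

The limitation period began to run on April 24, 2014.
Adding the 3 years base period to April 24, 2014 gives a deadline of April 24, 2017, before any tolling.
The defendant's absence from the jurisdiction from May 23, 2016 to November 28, 2016 tolled the period for 189 days, extending the deadline to October 30, 2017.
Kowalski filed on February 13, 2018, after the October 30, 2017 deadline, so the action is time-barred.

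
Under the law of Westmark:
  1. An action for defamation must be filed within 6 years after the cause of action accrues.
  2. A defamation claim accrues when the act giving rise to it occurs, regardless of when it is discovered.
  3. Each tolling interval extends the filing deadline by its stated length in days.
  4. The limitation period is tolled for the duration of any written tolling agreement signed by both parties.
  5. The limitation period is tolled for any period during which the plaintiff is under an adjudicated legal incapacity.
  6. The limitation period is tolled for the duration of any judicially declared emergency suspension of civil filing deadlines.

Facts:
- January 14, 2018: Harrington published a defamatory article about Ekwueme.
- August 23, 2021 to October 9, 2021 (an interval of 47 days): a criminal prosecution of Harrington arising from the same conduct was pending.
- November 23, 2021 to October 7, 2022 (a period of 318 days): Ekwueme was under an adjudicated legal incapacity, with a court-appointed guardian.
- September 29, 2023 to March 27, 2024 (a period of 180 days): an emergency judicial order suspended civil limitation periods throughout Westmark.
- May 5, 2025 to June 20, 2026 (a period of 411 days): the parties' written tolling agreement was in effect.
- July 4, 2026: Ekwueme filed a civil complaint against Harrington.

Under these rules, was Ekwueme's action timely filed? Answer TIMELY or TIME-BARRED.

The claim accrued on January 14, 2018, when the wrongful act occurred.
Adding the 6 years base period to January 14, 2018 gives a deadline of January 14, 2024, before any tolling.
Because the plaintiff's legal incapacity ran from November 23, 2021 to October 7, 2022, the deadline is extended by 318 days to November 27, 2024.
Because the emergency suspension of filing deadlines ran from September 29, 2023 to March 27, 2024, the deadline is extended by 180 days to May 26, 2025.
The period was tolled for 411 days by the written tolling agreement (May 5, 2025 to June 20, 2026), pushing the deadline to July 11, 2026.
Although a criminal prosecution ran from August 23, 2021 to October 9, 2021, the stated rules do not make that a tolling event, so it is disregarded.
The July 4, 2026 filing precedes the July 11, 2026 deadline; the claim is timely.

TIMELY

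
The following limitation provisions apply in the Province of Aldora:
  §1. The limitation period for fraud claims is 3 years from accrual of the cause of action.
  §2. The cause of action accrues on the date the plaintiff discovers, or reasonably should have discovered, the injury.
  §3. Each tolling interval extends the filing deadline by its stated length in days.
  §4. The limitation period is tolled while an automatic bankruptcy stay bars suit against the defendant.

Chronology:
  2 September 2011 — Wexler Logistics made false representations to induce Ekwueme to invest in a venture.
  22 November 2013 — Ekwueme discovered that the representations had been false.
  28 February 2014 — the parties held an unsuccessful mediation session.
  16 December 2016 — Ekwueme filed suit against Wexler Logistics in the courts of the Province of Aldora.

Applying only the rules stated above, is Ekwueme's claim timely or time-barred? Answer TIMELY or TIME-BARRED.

TIME-BARRED

The claim did not accrue until Ekwueme discovered the injury on 22 November 2013; the 2 September 2011 act date does not start the clock under the stated rule.
3 years from 22 November 2013 is 22 November 2016.
The other events in the timeline have no effect on the limitation period under the stated rules.
Ekwueme filed on 16 December 2016, after the 22 November 2016 deadline, so the action is time-barred.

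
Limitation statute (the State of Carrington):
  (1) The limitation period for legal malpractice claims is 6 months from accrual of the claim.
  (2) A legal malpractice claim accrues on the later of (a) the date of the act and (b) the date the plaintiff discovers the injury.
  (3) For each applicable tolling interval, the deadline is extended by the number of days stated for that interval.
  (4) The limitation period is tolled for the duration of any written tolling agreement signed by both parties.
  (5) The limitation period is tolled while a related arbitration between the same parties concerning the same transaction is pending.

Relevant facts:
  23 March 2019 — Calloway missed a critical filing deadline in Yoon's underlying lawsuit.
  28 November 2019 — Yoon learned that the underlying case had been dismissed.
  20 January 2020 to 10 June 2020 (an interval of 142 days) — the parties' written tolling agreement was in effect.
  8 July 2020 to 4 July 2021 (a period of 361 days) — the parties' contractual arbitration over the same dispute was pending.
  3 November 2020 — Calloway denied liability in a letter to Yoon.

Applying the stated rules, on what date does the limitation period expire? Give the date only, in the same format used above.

Taking the later of the act (23 March 2019) and discovery (28 November 2019), the claim accrued on 28 November 2019.
Adding the 6 months base period to 28 November 2019 gives a deadline of 28 May 2020, before any tolling.
Because the written tolling agreement ran from 20 January 2020 to 10 June 2020, the deadline is extended by 142 days to 17 October 2020.
The pending related arbitration from 8 July 2020 to 4 July 2021 tolled the period for 361 days, extending the deadline to 13 October 2021.
None of the other events listed affects the running of the period under the stated rules.

13 October 2021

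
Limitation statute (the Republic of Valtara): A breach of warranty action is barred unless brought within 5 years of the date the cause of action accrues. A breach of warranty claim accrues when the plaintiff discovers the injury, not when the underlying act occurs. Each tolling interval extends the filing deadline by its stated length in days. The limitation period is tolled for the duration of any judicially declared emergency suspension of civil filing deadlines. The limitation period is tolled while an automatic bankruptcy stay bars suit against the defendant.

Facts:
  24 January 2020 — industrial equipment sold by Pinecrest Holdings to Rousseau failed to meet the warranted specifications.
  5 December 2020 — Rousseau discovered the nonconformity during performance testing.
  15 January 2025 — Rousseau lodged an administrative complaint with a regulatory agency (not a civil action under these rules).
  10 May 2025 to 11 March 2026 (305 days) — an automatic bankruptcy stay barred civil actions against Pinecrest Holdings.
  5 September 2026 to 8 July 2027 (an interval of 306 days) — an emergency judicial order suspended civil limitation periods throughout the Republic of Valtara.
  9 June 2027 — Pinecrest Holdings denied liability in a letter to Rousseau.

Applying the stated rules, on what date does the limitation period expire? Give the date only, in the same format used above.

8 August 2027

The claim did not accrue until Rousseau discovered the injury on 5 December 2020; the 24 January 2020 act date does not start the clock under the stated rule.
5 years from 5 December 2020 is 5 December 2025.
The automatic bankruptcy stay from 10 May 2025 to 11 March 2026 tolled the period for 305 days, extending the deadline to 6 October 2026.
The emergency suspension of filing deadlines from 5 September 2026 to 8 July 2027 tolled the period for 306 days, extending the deadline to 8 August 2027.
Nothing else in the chronology tolls or restarts the period.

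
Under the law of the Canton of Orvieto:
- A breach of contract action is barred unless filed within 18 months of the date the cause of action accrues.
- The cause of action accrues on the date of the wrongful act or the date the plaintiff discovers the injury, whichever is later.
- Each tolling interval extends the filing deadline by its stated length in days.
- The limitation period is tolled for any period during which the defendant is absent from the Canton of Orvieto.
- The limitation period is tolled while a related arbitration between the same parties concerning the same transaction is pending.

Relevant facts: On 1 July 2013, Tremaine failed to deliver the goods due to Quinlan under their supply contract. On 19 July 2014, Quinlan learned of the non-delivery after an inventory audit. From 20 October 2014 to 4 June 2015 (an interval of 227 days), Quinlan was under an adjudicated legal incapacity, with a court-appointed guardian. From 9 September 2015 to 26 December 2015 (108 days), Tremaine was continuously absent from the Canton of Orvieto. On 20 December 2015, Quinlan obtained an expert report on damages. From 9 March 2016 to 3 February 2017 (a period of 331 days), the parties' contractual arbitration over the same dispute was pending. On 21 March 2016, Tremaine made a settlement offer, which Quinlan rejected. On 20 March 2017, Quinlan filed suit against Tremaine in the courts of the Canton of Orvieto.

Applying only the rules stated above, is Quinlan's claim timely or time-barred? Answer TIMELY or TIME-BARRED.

The claim accrued on 19 July 2014 — the later of the 1 July 2013 act and the 19 July 2014 discovery.
The untolled deadline — 18 months after 19 July 2014 — is 19 January 2016.
Because the defendant's absence from the jurisdiction ran from 9 September 2015 to 26 December 2015, the deadline is extended by 108 days to 6 May 2016.
Because the pending related arbitration ran from 9 March 2016 to 3 February 2017, the deadline is extended by 331 days to 2 April 2017.
The plaintiff's legal incapacity from 20 October 2014 to 4 June 2015 does not toll the period, because no stated rule makes the plaintiff's incapacity a tolling event.
The other events in the timeline have no effect on the limitation period under the stated rules.
The 20 March 2017 filing precedes the 2 April 2017 deadline; the claim is timely.

TIMELY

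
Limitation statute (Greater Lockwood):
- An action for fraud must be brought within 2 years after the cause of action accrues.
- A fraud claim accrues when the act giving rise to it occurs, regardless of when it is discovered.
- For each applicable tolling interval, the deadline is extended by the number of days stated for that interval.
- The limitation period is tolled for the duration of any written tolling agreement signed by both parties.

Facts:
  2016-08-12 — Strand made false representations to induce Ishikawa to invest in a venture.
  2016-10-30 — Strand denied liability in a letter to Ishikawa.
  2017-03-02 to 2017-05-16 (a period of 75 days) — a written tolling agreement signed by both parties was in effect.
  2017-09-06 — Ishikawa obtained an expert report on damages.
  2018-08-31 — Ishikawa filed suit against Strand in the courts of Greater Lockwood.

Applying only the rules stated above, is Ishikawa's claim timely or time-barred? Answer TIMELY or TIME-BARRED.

TIMELY

The claim accrued on 2016-08-12, when the wrongful act occurred.
2 years from 2016-08-12 is 2018-08-12.
The written tolling agreement from 2017-03-02 to 2017-05-16 tolled the period for 75 days, extending the deadline to 2018-10-26.
Nothing else in the chronology tolls or restarts the period.
Filing on 2018-08-31 beat the 2018-10-26 deadline — the action is timely.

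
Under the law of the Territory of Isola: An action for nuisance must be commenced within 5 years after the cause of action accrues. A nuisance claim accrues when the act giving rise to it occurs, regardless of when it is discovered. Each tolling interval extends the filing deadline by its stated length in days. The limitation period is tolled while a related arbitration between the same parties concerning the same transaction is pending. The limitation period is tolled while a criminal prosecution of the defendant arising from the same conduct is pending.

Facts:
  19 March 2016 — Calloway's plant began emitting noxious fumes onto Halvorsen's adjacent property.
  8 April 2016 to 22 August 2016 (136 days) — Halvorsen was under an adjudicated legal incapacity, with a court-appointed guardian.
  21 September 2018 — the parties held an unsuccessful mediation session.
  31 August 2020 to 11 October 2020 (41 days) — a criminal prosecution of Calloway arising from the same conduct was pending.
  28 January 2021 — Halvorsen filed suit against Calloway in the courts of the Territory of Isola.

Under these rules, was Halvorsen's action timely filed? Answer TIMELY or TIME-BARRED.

The limitation period began to run on 19 March 2016.
Adding the 5 years base period to 19 March 2016 gives a deadline of 19 March 2021, before any tolling.
The pending criminal prosecution from 31 August 2020 to 11 October 2020 tolled the period for 41 days, extending the deadline to 29 April 2021.
No stated provision tolls the period for the plaintiff's incapacity, so the interval from 8 April 2016 to 22 August 2016 has no effect on the deadline.
Nothing else in the chronology tolls or restarts the period.
The 28 January 2021 filing precedes the 29 April 2021 deadline; the claim is timely.

TIMELY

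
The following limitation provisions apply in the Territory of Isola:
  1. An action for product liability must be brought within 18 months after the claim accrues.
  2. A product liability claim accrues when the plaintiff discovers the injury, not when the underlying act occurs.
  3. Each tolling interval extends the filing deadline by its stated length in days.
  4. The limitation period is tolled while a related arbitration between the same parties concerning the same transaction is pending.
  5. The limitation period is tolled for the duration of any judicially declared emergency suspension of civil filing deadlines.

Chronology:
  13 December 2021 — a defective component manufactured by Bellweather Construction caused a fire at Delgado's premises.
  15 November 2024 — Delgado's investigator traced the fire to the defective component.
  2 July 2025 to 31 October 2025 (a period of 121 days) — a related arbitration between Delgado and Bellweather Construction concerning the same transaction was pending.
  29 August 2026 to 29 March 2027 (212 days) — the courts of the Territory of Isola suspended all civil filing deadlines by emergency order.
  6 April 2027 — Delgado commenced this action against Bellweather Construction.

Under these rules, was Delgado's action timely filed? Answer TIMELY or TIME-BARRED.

TIMELY

Accrual is tied to discovery, so the period began on 15 November 2024 rather than on 13 December 2021 when the act occurred.
The untolled deadline — 18 months after 15 November 2024 — is 15 May 2026.
Because the pending related arbitration ran from 2 July 2025 to 31 October 2025, the deadline is extended by 121 days to 13 September 2026.
The emergency suspension of filing deadlines from 29 August 2026 to 29 March 2027 tolled the period for 212 days, extending the deadline to 13 April 2027.
Delgado filed on 6 April 2027, before the 13 April 2027 deadline, so the action is timely.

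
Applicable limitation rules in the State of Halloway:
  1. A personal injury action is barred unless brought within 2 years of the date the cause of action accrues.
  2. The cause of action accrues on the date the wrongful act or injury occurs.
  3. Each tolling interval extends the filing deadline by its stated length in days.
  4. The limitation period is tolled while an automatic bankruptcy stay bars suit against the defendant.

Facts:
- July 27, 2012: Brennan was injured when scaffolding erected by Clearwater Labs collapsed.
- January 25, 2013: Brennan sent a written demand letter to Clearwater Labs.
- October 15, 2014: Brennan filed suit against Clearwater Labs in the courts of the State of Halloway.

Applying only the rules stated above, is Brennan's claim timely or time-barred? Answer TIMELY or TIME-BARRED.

TIME-BARRED

The limitation period began to run on July 27, 2012.
The untolled deadline — 2 years after July 27, 2012 — is July 27, 2014.
None of the other events listed affects the running of the period under the stated rules.
Filing on October 15, 2014 missed the July 27, 2014 deadline — the action is time-barred.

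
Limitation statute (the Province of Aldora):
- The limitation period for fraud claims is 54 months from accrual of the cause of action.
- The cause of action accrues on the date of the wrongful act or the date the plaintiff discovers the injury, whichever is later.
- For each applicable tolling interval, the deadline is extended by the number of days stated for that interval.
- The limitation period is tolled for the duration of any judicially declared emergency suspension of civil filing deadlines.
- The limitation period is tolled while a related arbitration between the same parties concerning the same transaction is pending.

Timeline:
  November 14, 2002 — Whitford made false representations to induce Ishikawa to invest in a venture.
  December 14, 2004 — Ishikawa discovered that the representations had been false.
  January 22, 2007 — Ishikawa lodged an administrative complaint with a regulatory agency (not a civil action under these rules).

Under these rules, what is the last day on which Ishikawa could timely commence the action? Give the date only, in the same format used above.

Taking the later of the act (November 14, 2002) and discovery (December 14, 2004), the claim accrued on December 14, 2004.
Adding the 54 months base period to December 14, 2004 gives a deadline of June 14, 2009, before any tolling.
Nothing else in the chronology tolls or restarts the period.

June 14, 2009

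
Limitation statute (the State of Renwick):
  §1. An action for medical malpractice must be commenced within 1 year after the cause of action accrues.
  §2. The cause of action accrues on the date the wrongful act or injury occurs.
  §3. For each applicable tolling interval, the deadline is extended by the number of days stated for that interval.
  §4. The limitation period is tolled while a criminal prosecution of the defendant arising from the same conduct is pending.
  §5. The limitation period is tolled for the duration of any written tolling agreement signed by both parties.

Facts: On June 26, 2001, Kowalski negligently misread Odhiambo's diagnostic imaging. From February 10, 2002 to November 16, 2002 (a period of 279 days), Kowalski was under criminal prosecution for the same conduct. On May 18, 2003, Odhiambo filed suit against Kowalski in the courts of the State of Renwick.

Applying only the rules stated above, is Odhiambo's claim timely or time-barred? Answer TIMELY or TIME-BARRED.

The cause of action accrued on June 26, 2001, the date of the act.
1 year from June 26, 2001 is June 26, 2002.
Because the pending criminal prosecution ran from February 10, 2002 to November 16, 2002, the deadline is extended by 279 days to April 1, 2003.
Odhiambo filed on May 18, 2003, after the April 1, 2003 deadline, so the action is time-barred.

TIME-BARRED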